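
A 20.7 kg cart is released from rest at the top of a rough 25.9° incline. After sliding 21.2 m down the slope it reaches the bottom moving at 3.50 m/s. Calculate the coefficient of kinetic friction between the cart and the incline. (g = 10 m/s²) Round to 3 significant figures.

μ_k = 0.453

Energy balance down the incline: mg L sinθ − ½mv² = μ_k (mg cosθ) L
mgL sinθ = 1916.9 J; ½mv² = 126.79 J
W_f = 1916.9 − 126.79 = 1790 J
μ_k = W_f/(mg cosθ · L) = 1790/(186.2 × 21.2) = 0.4535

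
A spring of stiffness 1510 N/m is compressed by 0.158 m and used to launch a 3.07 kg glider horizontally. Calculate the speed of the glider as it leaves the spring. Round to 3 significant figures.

v = 3.50 m/s

Spring PE converts entirely to kinetic energy: ½kx² = ½mv²
v = x√(k/m) = 0.158 × √(1510/3.07) = 3.504 m/s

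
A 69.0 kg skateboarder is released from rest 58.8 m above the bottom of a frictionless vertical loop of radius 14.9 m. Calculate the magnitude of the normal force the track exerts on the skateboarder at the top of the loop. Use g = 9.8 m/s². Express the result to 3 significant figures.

Energy from release to top (height 2r): mgh = ½mv_top² + mg(2r)
v_top² = 2g(h − 2r) = 2(9.8)(58.8 − 29.80) = 568.40 m²/s²
At the top, both N and weight point toward the centre: N + mg = mv_top²/r
N = m(v_top²/r − g) = 69.0(568.40/14.9 − 9.8) = 1956 N

N = 1960 N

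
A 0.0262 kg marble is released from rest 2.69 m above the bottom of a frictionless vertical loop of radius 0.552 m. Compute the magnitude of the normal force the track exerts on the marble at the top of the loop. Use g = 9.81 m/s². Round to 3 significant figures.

N = 1.22 N

Energy from release to top (height 2r): mgh = ½mv_top² + mg(2r)
v_top² = 2g(h − 2r) = 2(9.81)(2.69 − 1.104) = 31.117 m²/s²
At the top, both N and weight point toward the centre: N + mg = mv_top²/r
N = m(v_top²/r − g) = 0.0262(31.117/0.552 − 9.81) = 1.220 N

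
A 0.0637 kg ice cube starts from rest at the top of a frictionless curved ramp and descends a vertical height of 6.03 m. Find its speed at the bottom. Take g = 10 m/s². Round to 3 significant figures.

By conservation of mechanical energy, mgh = ½mv²
v = √(2gh) = √(2 × 10 × 6.03) = √120.60 = 10.98 m/s

v = 11.0 m/s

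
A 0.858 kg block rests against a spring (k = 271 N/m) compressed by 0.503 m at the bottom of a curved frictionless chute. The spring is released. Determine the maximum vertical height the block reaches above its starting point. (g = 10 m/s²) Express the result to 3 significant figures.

All spring PE becomes gravitational PE at the highest point: ½kx² = mgh
h = kx²/(2mg) = (271)(0.503)²/(2 × 0.858 × 10) = 3.996 m

h = 4.00 m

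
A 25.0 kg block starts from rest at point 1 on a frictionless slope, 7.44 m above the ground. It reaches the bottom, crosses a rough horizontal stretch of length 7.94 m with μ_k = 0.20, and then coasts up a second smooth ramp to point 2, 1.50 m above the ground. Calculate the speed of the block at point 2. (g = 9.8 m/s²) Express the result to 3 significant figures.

Energy at 1: mgh₁ = (25.0)(9.8)(7.44) = 1822.8 J
Friction loss: W_f = μ_k mg d = 389.1 J
At 2: ½mv² + mgh₂ = mgh₁ − W_f
½mv² = 1822.8 − 389.1 − 367.50 = 1066.2 J
v = √(2 × 1066.2/25.0) = 9.236 m/s

v = 9.24 m/s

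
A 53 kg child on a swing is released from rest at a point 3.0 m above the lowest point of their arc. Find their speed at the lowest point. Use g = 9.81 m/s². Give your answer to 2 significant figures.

By conservation of mechanical energy, mgh = ½mv²
v = √(2gh) = √(2 × 9.81 × 3.0) = √58.860 = 7.672 m/s

v = 7.7 m/s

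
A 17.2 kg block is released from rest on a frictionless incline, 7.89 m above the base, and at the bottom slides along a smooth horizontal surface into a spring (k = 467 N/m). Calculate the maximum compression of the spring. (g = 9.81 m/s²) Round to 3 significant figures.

x = 2.39 m

Energy conservation (no friction) from release to max compression: mgh = ½kx²
x = √(2mgh/k) = √(2 × 17.2 × 9.81 × 7.89 / 467) = 2.388 m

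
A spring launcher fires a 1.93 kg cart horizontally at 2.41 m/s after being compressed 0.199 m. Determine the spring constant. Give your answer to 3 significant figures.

k = 283 N/m

Spring PE at full compression equals KE at release: ½kx² = ½mv²
k = mv²/x² = (1.93)(2.41)²/(0.199)² = 283.1 N/m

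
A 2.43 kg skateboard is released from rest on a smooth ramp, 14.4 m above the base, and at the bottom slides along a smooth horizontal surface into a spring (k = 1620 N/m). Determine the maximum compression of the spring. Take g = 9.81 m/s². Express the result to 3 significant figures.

Energy conservation (no friction) from release to max compression: mgh = ½kx²
x = √(2mgh/k) = √(2 × 2.43 × 9.81 × 14.4 / 1620) = 0.6510 m

x = 0.651 m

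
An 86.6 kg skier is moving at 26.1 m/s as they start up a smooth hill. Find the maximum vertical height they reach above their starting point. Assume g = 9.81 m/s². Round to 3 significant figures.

Setting KE at the bottom equal to PE gained: ½mv² = mgh
h = v²/(2g) = 26.1²/(2 × 9.81) = 34.72 m

h = 34.7 m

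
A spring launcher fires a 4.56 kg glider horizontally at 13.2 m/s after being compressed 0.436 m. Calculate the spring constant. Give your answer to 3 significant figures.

½kx² = ½mv²
k = mv²/x² = (4.56)(13.2)²/(0.436)² = 4180 N/m

k = 4180 N/m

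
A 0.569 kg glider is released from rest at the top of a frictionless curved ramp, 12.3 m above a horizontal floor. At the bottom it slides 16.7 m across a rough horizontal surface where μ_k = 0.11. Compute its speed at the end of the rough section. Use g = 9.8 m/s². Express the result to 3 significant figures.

Energy at the top = energy at the end + work done against friction:
mgh = ½mv² + μ_k m g d
W_f = μ_k mg d = (0.11)(0.569)(9.8)(16.7) = 10.24 J
½mv² = mgh − W_f = 68.587 − 10.24 = 58.344 J
v = √(2 × 58.344/0.569) = 14.32 m/s

v = 14.3 m/s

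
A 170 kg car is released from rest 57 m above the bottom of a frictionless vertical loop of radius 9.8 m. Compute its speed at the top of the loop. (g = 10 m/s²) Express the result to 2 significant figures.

v = 27 m/s

Energy conservation: mgh = ½mv_top² + mg(2r)
v_top² = 2g(h − 2r) = 2(10)(57 − 19.60) = 748.0
v_top = 27.35 m/s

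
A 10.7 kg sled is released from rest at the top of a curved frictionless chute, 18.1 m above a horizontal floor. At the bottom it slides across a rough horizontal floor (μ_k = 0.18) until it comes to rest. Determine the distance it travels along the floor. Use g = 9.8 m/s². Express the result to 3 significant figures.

Energy bookkeeping (friction removes W_f = μ_k N d):
At rest all PE has been dissipated by friction: mgh = μ_k m g d
d = h/μ_k = 18.1/0.18 = 100.6 m

d = 101 m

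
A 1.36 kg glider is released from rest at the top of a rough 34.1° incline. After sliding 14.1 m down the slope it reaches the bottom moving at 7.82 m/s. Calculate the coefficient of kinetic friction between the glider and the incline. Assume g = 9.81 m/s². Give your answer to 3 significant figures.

μ_k = 0.410

The energy dissipated by friction is the PE lost minus the KE gained:
mgL sinθ = 105.47 J; ½mv² = 41.584 J
W_f = 105.47 − 41.584 = 63.88 J
μ_k = W_f/(mg cosθ · L) = 63.88/(11.05 × 14.1) = 0.4101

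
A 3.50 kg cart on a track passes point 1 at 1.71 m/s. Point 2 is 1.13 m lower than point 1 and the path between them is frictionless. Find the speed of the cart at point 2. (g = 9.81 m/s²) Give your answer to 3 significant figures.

Mechanical energy is conserved (no friction): ½mv₀² + mgh = ½mv²
v² = v₀² + 2gh = (1.71)² + 2(9.81)(1.13) = 25.095
v = √25.095 = 5.009 m/s

v = 5.01 m/s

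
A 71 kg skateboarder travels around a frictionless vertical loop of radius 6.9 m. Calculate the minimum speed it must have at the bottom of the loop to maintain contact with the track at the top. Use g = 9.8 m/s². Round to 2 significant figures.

v = 18 m/s

At the top: mg = mv_top²/r ⇒ v_top² = gr = 67.62 m²/s²
Energy from bottom to top (height 2r): ½mv_bot² = ½mv_top² + mg(2r)
v_bot² = gr + 4gr = 5gr = 338.1
v_bot = √(5gr) = 18.39 m/s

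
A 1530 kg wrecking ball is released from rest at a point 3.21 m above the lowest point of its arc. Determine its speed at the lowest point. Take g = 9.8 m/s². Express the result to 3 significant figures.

By conservation of mechanical energy, mgh = ½mv²
v = √(2gh) = √(2 × 9.8 × 3.21) = √62.916 = 7.932 m/s

v = 7.93 m/s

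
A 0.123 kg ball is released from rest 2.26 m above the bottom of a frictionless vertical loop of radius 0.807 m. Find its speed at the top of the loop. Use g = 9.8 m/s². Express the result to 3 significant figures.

v = 3.56 m/s

Energy conservation: mgh = ½mv_top² + mg(2r)
v_top² = 2g(h − 2r) = 2(9.8)(2.26 − 1.614) = 12.66
v_top = 3.558 m/s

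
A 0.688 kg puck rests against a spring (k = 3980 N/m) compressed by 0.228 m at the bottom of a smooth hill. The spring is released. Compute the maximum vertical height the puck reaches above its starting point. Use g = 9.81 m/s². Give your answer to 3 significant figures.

h = 15.3 m

Energy conservation from release to the highest point: ½kx² = mgh
h = kx²/(2mg) = (3980)(0.228)²/(2 × 0.688 × 9.81) = 15.33 m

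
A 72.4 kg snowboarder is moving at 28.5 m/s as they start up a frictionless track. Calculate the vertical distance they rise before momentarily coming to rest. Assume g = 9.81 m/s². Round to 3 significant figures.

Setting KE at the bottom equal to PE gained: ½mv² = mgh
h = v²/(2g) = 28.5²/(2 × 9.81) = 41.40 m

h = 41.4 m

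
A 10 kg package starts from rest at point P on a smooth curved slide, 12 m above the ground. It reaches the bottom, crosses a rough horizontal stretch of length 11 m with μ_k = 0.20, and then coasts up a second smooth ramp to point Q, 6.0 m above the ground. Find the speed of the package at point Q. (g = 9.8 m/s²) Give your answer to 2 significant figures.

Energy at P: mgh₁ = (10)(9.8)(12) = 1176.0 J
Friction loss: W_f = μ_k mg d = 215.6 J
At Q: ½mv² + mgh₂ = mgh₁ − W_f
½mv² = 1176.0 − 215.6 − 588.00 = 372.40 J
v = √(2 × 372.40/10) = 8.630 m/s

v = 8.6 m/s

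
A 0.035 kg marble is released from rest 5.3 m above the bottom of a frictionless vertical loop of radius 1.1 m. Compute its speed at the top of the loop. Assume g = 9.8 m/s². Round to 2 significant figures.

Energy conservation: mgh = ½mv_top² + mg(2r)
v_top² = 2g(h − 2r) = 2(9.8)(5.3 − 2.200) = 60.76
v_top = 7.795 m/s

v = 7.8 m/s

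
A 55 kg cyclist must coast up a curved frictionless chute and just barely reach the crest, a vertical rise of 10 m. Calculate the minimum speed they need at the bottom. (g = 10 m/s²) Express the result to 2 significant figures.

At the top they are momentarily at rest, so all KE converts to PE: ½mv² = mgh
v = √(2gh) = √(2 × 10 × 10) = 14.14 m/s

v = 14 m/s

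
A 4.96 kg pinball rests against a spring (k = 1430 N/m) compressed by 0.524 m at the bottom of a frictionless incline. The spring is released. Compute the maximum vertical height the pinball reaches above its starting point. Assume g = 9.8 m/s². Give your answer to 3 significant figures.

h = 4.04 m

All spring PE becomes gravitational PE at the highest point: ½kx² = mgh
h = kx²/(2mg) = (1430)(0.524)²/(2 × 4.96 × 9.8) = 4.039 m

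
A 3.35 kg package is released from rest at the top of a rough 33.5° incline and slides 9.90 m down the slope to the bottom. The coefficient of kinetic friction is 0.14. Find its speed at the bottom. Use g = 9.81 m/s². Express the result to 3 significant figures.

Energy: mgh = ½mv² + W_f, with h = L sinθ and W_f = μ_k (mg cosθ) L
mgh = mgL sinθ = (3.35)(9.81)(9.90)sin33.5° = 179.57 J
W_f = μ_k mg cosθ · L = (0.14)(3.35)(9.81)cos33.5°·9.90 = 37.98 J
½mv² = 179.57 − 37.98 = 141.59 J
v = √(2 × 141.59/3.35) = 9.194 m/s

v = 9.19 m/s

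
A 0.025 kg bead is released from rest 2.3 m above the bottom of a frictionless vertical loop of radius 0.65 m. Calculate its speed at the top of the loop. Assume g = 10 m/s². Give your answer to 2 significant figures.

v = 4.5 m/s

Energy conservation: mgh = ½mv_top² + mg(2r)
v_top² = 2g(h − 2r) = 2(10)(2.3 − 1.300) = 20.00
v_top = 4.472 m/s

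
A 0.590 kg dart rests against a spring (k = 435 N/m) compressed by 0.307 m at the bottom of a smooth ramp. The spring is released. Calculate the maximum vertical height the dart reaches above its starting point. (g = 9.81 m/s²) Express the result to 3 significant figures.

Energy conservation from release to the highest point: ½kx² = mgh
h = kx²/(2mg) = (435)(0.307)²/(2 × 0.590 × 9.81) = 3.542 m

h = 3.54 m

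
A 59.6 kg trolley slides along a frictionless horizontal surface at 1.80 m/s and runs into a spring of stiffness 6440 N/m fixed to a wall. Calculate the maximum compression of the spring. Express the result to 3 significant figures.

x = 0.173 m

Conservation of energy between contact and max compression: ½mv² = ½kx²
x = v√(m/k) = 1.80 × √(59.6/6440) = 0.1732 m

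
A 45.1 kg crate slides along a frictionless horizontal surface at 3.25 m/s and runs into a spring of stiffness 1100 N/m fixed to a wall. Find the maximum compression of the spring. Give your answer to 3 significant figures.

All KE is stored as spring PE at maximum compression: ½mv² = ½kx²
x = v√(m/k) = 3.25 × √(45.1/1100) = 0.6581 m

x = 0.658 m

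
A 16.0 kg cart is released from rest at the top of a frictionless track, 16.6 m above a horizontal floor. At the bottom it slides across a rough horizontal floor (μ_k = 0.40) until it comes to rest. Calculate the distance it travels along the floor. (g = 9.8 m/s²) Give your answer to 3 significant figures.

d = 41.5 m

Applying the work–energy principle:
At rest all PE has been dissipated by friction: mgh = μ_k m g d
d = h/μ_k = 16.6/0.40 = 41.50 m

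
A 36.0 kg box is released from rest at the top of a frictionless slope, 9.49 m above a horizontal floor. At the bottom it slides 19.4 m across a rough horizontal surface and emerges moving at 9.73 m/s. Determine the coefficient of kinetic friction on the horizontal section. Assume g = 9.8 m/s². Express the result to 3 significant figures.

Applying the work–energy principle:
mgh = ½mv² + μ_k m g d
mgh = 3348.1 J; ½mv² = 1704.1 J
W_f = 3348.1 − 1704.1 = 1644 J
μ_k = W_f/(mg·d) = 1644/(352.8 × 19.4) = 0.2402

μ_k = 0.240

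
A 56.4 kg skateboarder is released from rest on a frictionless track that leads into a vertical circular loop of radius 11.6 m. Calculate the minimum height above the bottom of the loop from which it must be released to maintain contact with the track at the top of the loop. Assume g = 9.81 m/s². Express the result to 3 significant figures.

At the top, for minimum speed gravity alone supplies the centripetal force: mg = mv_top²/r ⇒ v_top² = gr = 113.8 m²/s²
Energy conservation from release height h to the top (height 2r): mgh = ½mv_top² + mg(2r)
h = v_top²/(2g) + 2r = r/2 + 2r = 5r/2 = 29.00 m

h = 29.0 m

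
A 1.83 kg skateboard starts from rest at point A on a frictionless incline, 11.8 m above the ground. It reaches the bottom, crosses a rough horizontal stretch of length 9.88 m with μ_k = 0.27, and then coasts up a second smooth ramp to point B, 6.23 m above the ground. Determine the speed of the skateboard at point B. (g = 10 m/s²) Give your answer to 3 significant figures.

v = 7.62 m/s

Energy at A: mgh₁ = (1.83)(10)(11.8) = 215.94 J
Friction loss: W_f = μ_k mg d = 48.82 J
At B: ½mv² + mgh₂ = mgh₁ − W_f
½mv² = 215.94 − 48.82 − 114.01 = 53.114 J
v = √(2 × 53.114/1.83) = 7.619 m/s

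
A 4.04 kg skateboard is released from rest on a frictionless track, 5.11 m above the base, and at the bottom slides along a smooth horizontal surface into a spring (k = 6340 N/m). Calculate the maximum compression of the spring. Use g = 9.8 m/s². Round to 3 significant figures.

Energy conservation (no friction) from release to max compression: mgh = ½kx²
x = √(2mgh/k) = √(2 × 4.04 × 9.8 × 5.11 / 6340) = 0.2526 m

x = 0.253 m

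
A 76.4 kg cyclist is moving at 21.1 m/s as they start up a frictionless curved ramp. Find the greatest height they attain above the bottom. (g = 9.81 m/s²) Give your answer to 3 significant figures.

h = 22.7 m

Setting KE at the bottom equal to PE gained: ½mv² = mgh
h = v²/(2g) = 21.1²/(2 × 9.81) = 22.69 m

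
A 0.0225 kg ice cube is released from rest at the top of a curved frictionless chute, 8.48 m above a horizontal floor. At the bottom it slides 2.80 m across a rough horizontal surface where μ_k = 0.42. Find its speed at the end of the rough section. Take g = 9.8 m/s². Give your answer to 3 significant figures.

v = 12.0 m/s

Energy at the top = energy at the end + work done against friction:
mgh = ½mv² + μ_k m g d
W_f = μ_k mg d = (0.42)(0.0225)(9.8)(2.80) = 0.2593 J
½mv² = mgh − W_f = 1.8698 − 0.2593 = 1.6105 J
v = √(2 × 1.6105/0.0225) = 11.96 m/s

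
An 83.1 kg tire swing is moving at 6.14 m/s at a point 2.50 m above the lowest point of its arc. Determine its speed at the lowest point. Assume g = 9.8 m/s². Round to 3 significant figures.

Mechanical energy is conserved (no friction): ½mv₀² + mgh = ½mv²
v² = v₀² + 2gh = (6.14)² + 2(9.8)(2.50) = 86.700
v = √86.700 = 9.311 m/s

v = 9.31 m/s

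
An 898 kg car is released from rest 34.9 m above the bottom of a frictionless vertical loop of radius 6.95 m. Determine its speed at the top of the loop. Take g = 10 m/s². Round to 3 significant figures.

Energy conservation: mgh = ½mv_top² + mg(2r)
v_top² = 2g(h − 2r) = 2(10)(34.9 − 13.90) = 420.0
v_top = 20.49 m/s

v = 20.5 m/s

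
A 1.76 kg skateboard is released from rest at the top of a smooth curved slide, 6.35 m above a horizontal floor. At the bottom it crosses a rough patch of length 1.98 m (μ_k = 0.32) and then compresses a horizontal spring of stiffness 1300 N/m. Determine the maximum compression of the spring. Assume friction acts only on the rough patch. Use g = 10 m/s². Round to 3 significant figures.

x = 0.393 m

Initial energy: E₁ = mgh = (1.76)(10)(6.35) = 111.76 J
Friction removes W_f = μ_k mg d = (0.32)(1.76)(10)(1.98) = 11.15 J
Energy reaching the spring: E = 111.76 − 11.15 = 100.61 J
At max compression ½kx² = E ⇒ x = √(2E/k) = √(2 × 100.61/1300) = 0.3934 m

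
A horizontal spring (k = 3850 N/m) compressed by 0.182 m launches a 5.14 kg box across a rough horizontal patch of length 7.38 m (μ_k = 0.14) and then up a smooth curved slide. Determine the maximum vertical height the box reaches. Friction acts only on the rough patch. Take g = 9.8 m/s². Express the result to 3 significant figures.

Spring energy: E₀ = ½kx² = ½(3850)(0.182)² = 63.764 J
Friction: W_f = μ_k mg d = (0.14)(5.14)(9.8)(7.38) = 52.04 J
Energy at base of ramp: E = 63.764 − 52.04 = 11.719 J
At max height all remaining energy is PE: mgh = E ⇒ h = E/(mg) = 11.719/(5.14 × 9.8) = 0.2327 m

h = 0.233 m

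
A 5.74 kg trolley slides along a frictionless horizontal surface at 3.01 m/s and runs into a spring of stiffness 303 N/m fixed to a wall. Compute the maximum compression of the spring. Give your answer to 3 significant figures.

All KE is stored as spring PE at maximum compression: ½mv² = ½kx²
x = v√(m/k) = 3.01 × √(5.74/303) = 0.4143 m

x = 0.414 m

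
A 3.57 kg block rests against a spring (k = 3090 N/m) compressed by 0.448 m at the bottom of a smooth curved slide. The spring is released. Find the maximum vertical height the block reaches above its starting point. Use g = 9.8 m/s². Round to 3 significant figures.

h = 8.86 m

All spring PE becomes gravitational PE at the highest point: ½kx² = mgh
h = kx²/(2mg) = (3090)(0.448)²/(2 × 3.57 × 9.8) = 8.863 m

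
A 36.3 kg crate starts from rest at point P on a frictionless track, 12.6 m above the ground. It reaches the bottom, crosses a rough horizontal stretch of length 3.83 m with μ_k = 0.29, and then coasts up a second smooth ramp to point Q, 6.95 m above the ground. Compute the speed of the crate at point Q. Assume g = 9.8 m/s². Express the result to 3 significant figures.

v = 9.43 m/s

Energy at P: mgh₁ = (36.3)(9.8)(12.6) = 4482.3 J
Friction loss: W_f = μ_k mg d = 395.1 J
At Q: ½mv² + mgh₂ = mgh₁ − W_f
½mv² = 4482.3 − 395.1 − 2472.4 = 1614.8 J
v = √(2 × 1614.8/36.3) = 9.432 m/s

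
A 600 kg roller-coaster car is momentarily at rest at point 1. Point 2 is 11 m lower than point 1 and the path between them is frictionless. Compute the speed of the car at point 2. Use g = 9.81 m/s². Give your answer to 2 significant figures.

Mechanical energy is conserved (no friction): mgh = ½mv²
v = √(2gh) = √(2 × 9.81 × 11) = √215.82 = 14.69 m/s

v = 15 m/s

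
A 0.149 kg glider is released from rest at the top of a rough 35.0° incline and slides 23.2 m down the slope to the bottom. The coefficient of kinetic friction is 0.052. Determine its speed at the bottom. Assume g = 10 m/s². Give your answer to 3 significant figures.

v = 15.7 m/s

Energy: mgh = ½mv² + W_f, with h = L sinθ and W_f = μ_k (mg cosθ) L
mgh = mgL sinθ = (0.149)(10)(23.2)sin35.0° = 19.827 J
W_f = μ_k mg cosθ · L = (0.052)(0.149)(10)cos35.0°·23.2 = 1.472 J
½mv² = 19.827 − 1.472 = 18.355 J
v = √(2 × 18.355/0.149) = 15.70 m/s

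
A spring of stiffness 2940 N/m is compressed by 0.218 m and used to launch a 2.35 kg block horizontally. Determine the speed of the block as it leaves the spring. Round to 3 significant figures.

Spring PE converts entirely to kinetic energy: ½kx² = ½mv²
v = x√(k/m) = 0.218 × √(2940/2.35) = 7.711 m/s

v = 7.71 m/s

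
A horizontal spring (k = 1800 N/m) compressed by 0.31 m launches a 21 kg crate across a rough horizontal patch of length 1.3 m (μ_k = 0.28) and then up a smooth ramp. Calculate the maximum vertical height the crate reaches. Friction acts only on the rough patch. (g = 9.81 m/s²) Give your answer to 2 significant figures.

h = 0.056 m

Spring energy: E₀ = ½kx² = ½(1800)(0.31)² = 86.490 J
Friction: W_f = μ_k mg d = (0.28)(21)(9.81)(1.3) = 74.99 J
Energy at base of ramp: E = 86.490 − 74.99 = 11.502 J
At max height all remaining energy is PE: mgh = E ⇒ h = E/(mg) = 11.502/(21 × 9.81) = 0.05583 m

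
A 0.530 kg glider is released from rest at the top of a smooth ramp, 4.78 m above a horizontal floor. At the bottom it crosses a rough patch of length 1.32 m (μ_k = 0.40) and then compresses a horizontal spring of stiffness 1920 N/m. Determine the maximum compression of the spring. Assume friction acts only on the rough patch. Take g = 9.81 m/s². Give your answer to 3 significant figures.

Initial energy: E₁ = mgh = (0.530)(9.81)(4.78) = 24.853 J
Friction removes W_f = μ_k mg d = (0.40)(0.530)(9.81)(1.32) = 2.745 J
Energy reaching the spring: E = 24.853 − 2.745 = 22.107 J
At max compression ½kx² = E ⇒ x = √(2E/k) = √(2 × 22.107/1920) = 0.1518 m

x = 0.152 m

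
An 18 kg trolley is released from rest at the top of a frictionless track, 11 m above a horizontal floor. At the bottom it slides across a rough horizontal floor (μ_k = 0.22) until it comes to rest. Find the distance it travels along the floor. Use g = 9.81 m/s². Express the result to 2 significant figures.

d = 50 m

Energy bookkeeping (friction removes W_f = μ_k N d):
At rest all PE has been dissipated by friction: mgh = μ_k m g d
d = h/μ_k = 11/0.22 = 50.00 m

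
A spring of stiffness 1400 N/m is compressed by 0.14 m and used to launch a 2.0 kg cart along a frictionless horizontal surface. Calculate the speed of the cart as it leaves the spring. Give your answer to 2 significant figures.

v = 3.7 m/s

The cart leaves the spring when the spring is at natural length, so ½kx² = ½mv²
v = x√(k/m) = 0.14 × √(1400/2.0) = 3.704 m/s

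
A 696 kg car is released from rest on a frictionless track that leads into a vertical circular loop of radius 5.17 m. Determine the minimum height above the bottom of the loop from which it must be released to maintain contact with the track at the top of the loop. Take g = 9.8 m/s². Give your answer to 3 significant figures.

At the top, for minimum speed gravity alone supplies the centripetal force: mg = mv_top²/r ⇒ v_top² = gr = 50.67 m²/s²
Energy conservation from release height h to the top (height 2r): mgh = ½mv_top² + mg(2r)
h = v_top²/(2g) + 2r = r/2 + 2r = 5r/2 = 12.93 m

h = 12.9 m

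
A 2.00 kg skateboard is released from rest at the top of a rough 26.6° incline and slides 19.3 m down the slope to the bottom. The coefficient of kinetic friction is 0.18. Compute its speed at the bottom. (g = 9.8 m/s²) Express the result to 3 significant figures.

v = 10.4 m/s

Work–energy: mg(L sinθ) − μ_k(mg cosθ)L = ½mv²
mgh = mgL sinθ = (2.00)(9.8)(19.3)sin26.6° = 169.38 J
W_f = μ_k mg cosθ · L = (0.18)(2.00)(9.8)cos26.6°·19.3 = 60.88 J
½mv² = 169.38 − 60.88 = 108.49 J
v = √(2 × 108.49/2.00) = 10.42 m/s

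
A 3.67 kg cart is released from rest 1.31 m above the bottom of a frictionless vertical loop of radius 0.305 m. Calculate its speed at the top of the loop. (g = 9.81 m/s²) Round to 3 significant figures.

Energy conservation: mgh = ½mv_top² + mg(2r)
v_top² = 2g(h − 2r) = 2(9.81)(1.31 − 0.6100) = 13.73
v_top = 3.706 m/s

v = 3.71 m/s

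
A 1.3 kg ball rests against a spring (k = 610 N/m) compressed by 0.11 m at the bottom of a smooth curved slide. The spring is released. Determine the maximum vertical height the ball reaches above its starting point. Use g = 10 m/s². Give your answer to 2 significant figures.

Energy conservation from release to the highest point: ½kx² = mgh
h = kx²/(2mg) = (610)(0.11)²/(2 × 1.3 × 10) = 0.2839 m

h = 0.28 m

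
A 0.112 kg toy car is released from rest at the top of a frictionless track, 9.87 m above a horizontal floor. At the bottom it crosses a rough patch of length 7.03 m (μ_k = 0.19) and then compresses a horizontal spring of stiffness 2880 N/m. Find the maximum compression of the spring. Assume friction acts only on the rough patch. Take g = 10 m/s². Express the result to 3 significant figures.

x = 0.0815 m

Initial energy: E₁ = mgh = (0.112)(10)(9.87) = 11.054 J
Friction removes W_f = μ_k mg d = (0.19)(0.112)(10)(7.03) = 1.496 J
Energy reaching the spring: E = 11.054 − 1.496 = 9.5584 J
At max compression ½kx² = E ⇒ x = √(2E/k) = √(2 × 9.5584/2880) = 0.08147 m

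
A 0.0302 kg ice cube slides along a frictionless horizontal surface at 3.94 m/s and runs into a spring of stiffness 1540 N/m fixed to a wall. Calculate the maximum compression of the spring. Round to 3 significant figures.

x = 0.0174 m

At max compression the cube is momentarily at rest: ½mv² = ½kx²
x = v√(m/k) = 3.94 × √(0.0302/1540) = 0.01745 m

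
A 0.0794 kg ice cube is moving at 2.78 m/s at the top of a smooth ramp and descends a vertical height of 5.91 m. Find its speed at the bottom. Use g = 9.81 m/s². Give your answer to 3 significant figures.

Energy conservation between the two points: ½mv₀² + mgh = ½mv²
v² = v₀² + 2gh = (2.78)² + 2(9.81)(5.91) = 123.68
v = √123.68 = 11.12 m/s

v = 11.1 m/s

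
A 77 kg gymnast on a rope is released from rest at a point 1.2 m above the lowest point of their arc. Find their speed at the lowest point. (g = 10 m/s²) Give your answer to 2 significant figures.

Mechanical energy is conserved (no friction): mgh = ½mv²
v = √(2gh) = √(2 × 10 × 1.2) = √24.000 = 4.899 m/s

v = 4.9 m/s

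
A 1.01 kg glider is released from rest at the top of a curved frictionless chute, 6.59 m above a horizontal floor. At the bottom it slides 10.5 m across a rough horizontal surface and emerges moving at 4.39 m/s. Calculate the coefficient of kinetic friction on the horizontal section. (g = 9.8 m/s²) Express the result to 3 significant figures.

μ_k = 0.534

Energy bookkeeping (friction removes W_f = μ_k N d):
mgh = ½mv² + μ_k m g d
mgh = 65.228 J; ½mv² = 9.7324 J
W_f = 65.228 − 9.7324 = 55.50 J
μ_k = W_f/(mg·d) = 55.50/(9.898 × 10.5) = 0.5340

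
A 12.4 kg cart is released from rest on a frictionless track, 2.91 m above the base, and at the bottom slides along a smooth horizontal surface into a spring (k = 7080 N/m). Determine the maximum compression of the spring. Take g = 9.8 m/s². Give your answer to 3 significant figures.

x = 0.316 m

At max compression the cart is momentarily at rest: mgh = ½kx²
x = √(2mgh/k) = √(2 × 12.4 × 9.8 × 2.91 / 7080) = 0.3161 m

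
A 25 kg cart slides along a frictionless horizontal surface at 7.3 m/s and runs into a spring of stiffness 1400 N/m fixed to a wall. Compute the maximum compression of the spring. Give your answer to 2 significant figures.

x = 0.98 m

All KE is stored as spring PE at maximum compression: ½mv² = ½kx²
x = v√(m/k) = 7.3 × √(25/1400) = 0.9755 m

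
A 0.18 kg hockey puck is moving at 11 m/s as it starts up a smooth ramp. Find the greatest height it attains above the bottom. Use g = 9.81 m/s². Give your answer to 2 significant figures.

By energy conservation, ½mv² = mgh
h = v²/(2g) = 11²/(2 × 9.81) = 6.167 m

h = 6.2 m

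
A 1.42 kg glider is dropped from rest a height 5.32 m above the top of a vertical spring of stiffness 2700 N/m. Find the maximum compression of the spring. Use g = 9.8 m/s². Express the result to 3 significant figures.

x = 0.239 m

Measuring PE from the top of the relaxed spring, at max compression the glider has dropped H + x with zero KE, so:
mg(H + x) = ½kx²
½(2700)x² − (1.42)(9.8)x − (1.42)(9.8)(5.32) = 0
1350x² − 13.92x − 74.03 = 0
x = [13.92 + √(193.7 + 399779)]/(2 × 1350) = 0.2394 m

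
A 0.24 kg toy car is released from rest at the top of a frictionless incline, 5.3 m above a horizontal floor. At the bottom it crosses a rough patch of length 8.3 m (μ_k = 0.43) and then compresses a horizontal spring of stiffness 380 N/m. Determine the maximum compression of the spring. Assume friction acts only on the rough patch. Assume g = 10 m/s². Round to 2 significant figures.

x = 0.15 m

Initial energy: E₁ = mgh = (0.24)(10)(5.3) = 12.720 J
Friction removes W_f = μ_k mg d = (0.43)(0.24)(10)(8.3) = 8.566 J
Energy reaching the spring: E = 12.720 − 8.566 = 4.1544 J
At max compression ½kx² = E ⇒ x = √(2E/k) = √(2 × 4.1544/380) = 0.1479 m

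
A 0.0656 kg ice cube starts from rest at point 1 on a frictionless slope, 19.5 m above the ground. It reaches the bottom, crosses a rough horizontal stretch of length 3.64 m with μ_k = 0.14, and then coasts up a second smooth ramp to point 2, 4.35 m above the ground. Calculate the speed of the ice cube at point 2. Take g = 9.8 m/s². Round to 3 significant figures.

v = 16.9 m/s

Energy at 1: mgh₁ = (0.0656)(9.8)(19.5) = 12.536 J
Friction loss: W_f = μ_k mg d = 0.3276 J
At 2: ½mv² + mgh₂ = mgh₁ − W_f
½mv² = 12.536 − 0.3276 − 2.7965 = 9.4120 J
v = √(2 × 9.4120/0.0656) = 16.94 m/s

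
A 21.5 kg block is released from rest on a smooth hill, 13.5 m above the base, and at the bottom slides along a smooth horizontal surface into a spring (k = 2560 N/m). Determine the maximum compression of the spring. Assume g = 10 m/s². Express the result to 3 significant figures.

x = 1.51 m

Energy conservation (no friction) from release to max compression: mgh = ½kx²
x = √(2mgh/k) = √(2 × 21.5 × 10 × 13.5 / 2560) = 1.506 m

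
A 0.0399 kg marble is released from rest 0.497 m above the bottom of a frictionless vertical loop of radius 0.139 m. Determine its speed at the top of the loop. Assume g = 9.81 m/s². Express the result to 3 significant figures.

v = 2.07 m/s

Energy conservation: mgh = ½mv_top² + mg(2r)
v_top² = 2g(h − 2r) = 2(9.81)(0.497 − 0.2780) = 4.297
v_top = 2.073 m/s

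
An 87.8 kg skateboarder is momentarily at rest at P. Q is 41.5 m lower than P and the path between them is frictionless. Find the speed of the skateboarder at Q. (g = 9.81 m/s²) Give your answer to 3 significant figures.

Mechanical energy is conserved (no friction): mgh = ½mv²
v = √(2gh) = √(2 × 9.81 × 41.5) = √814.23 = 28.53 m/s

v = 28.5 m/s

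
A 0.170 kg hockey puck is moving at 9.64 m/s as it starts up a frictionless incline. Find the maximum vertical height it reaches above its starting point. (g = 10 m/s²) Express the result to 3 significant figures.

By energy conservation, ½mv² = mgh
h = v²/(2g) = 9.64²/(2 × 10) = 4.646 m

h = 4.65 m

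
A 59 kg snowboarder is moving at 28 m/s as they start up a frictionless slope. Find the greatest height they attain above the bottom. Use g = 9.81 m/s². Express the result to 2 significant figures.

h = 40 m

By energy conservation, ½mv² = mgh
h = v²/(2g) = 28²/(2 × 9.81) = 39.96 m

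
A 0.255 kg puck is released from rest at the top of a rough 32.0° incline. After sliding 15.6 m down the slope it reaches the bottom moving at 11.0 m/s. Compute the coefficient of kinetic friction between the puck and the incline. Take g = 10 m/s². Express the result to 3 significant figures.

μ_k = 0.168

The energy dissipated by friction is the PE lost minus the KE gained:
mgL sinθ = 21.080 J; ½mv² = 15.428 J
W_f = 21.080 − 15.428 = 5.653 J
μ_k = W_f/(mg cosθ · L) = 5.653/(2.163 × 15.6) = 0.1676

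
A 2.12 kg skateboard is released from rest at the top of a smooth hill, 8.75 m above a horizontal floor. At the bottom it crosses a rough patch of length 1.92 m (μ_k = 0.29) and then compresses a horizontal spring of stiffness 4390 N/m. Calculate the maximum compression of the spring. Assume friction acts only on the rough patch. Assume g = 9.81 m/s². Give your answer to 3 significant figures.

x = 0.279 m

Initial energy: E₁ = mgh = (2.12)(9.81)(8.75) = 181.98 J
Friction removes W_f = μ_k mg d = (0.29)(2.12)(9.81)(1.92) = 11.58 J
Energy reaching the spring: E = 181.98 − 11.58 = 170.40 J
At max compression ½kx² = E ⇒ x = √(2E/k) = √(2 × 170.40/4390) = 0.2786 m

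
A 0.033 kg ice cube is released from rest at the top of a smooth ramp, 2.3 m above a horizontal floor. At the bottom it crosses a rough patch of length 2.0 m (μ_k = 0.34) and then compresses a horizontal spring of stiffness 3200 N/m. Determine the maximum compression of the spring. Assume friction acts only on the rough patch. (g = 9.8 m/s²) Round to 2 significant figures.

Initial energy: E₁ = mgh = (0.033)(9.8)(2.3) = 0.74382 J
Friction removes W_f = μ_k mg d = (0.34)(0.033)(9.8)(2.0) = 0.2199 J
Energy reaching the spring: E = 0.74382 − 0.2199 = 0.52391 J
At max compression ½kx² = E ⇒ x = √(2E/k) = √(2 × 0.52391/3200) = 0.01810 m

x = 0.018 m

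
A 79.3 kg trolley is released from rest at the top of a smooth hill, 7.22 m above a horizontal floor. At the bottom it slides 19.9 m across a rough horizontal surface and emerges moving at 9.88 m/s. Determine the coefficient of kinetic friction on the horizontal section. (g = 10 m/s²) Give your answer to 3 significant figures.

Energy bookkeeping (friction removes W_f = μ_k N d):
mgh = ½mv² + μ_k m g d
mgh = 5725.5 J; ½mv² = 3870.4 J
W_f = 5725.5 − 3870.4 = 1855 J
μ_k = W_f/(mg·d) = 1855/(793.0 × 19.9) = 0.1176

μ_k = 0.118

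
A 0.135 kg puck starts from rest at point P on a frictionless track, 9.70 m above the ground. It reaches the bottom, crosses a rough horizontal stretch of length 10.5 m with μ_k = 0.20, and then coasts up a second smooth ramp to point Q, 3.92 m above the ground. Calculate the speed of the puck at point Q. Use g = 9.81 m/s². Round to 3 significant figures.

v = 8.50 m/s

Energy at P: mgh₁ = (0.135)(9.81)(9.70) = 12.846 J
Friction loss: W_f = μ_k mg d = 2.781 J
At Q: ½mv² + mgh₂ = mgh₁ − W_f
½mv² = 12.846 − 2.781 − 5.1915 = 4.8736 J
v = √(2 × 4.8736/0.135) = 8.497 m/s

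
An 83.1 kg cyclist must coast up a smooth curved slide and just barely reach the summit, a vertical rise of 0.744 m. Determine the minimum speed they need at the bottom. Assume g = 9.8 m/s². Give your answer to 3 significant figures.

v = 3.82 m/s

At the top they are momentarily at rest, so all KE converts to PE: ½mv² = mgh
v = √(2gh) = √(2 × 9.8 × 0.744) = 3.819 m/s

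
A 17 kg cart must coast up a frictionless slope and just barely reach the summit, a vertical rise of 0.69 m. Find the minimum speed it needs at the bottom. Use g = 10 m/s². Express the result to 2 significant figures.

v = 3.7 m/s

At the top it is momentarily at rest, so all KE converts to PE: ½mv² = mgh
v = √(2gh) = √(2 × 10 × 0.69) = 3.715 m/s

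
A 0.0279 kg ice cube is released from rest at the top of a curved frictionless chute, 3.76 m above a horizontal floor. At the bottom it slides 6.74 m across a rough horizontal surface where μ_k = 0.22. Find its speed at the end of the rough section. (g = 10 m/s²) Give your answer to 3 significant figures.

Energy bookkeeping (friction removes W_f = μ_k N d):
mgh = ½mv² + μ_k m g d
W_f = μ_k mg d = (0.22)(0.0279)(10)(6.74) = 0.4137 J
½mv² = mgh − W_f = 1.0490 − 0.4137 = 0.63534 J
v = √(2 × 0.63534/0.0279) = 6.749 m/s

v = 6.75 m/s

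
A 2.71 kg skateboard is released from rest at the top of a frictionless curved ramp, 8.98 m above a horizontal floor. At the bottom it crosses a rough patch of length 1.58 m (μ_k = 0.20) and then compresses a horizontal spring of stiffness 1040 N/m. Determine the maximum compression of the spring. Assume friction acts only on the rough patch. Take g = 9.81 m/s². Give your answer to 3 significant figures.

Initial energy: E₁ = mgh = (2.71)(9.81)(8.98) = 238.73 J
Friction removes W_f = μ_k mg d = (0.20)(2.71)(9.81)(1.58) = 8.401 J
Energy reaching the spring: E = 238.73 − 8.401 = 230.33 J
At max compression ½kx² = E ⇒ x = √(2E/k) = √(2 × 230.33/1040) = 0.6655 m

x = 0.666 m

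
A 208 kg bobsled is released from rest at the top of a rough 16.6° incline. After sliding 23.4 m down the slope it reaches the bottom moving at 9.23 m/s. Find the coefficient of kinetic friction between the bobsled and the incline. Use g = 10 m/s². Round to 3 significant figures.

The energy dissipated by friction is the PE lost minus the KE gained:
mgL sinθ = 13905 J; ½mv² = 8860.1 J
W_f = 13905 − 8860.1 = 5045 J
μ_k = W_f/(mg cosθ · L) = 5045/(1993 × 23.4) = 0.1082

μ_k = 0.108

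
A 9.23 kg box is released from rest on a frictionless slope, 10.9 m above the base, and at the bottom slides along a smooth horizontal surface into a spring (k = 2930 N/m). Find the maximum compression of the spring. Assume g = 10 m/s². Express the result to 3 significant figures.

Energy conservation (no friction) from release to max compression: mgh = ½kx²
x = √(2mgh/k) = √(2 × 9.23 × 10 × 10.9 / 2930) = 0.8287 m

x = 0.829 m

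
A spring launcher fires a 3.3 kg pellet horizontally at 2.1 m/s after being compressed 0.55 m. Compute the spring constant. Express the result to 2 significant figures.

k = 48 N/m

Energy stored in the spring equals the launch KE: ½kx² = ½mv²
k = mv²/x² = (3.3)(2.1)²/(0.55)² = 48.11 N/m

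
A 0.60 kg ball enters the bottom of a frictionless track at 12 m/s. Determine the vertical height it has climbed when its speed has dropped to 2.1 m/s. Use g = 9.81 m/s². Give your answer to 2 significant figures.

Energy balance between the two points: ½mv₁² = ½mv₂² + mgh
h = (v₁² − v₂²)/(2g) = (12² − 2.1²)/(2 × 9.81) = 7.115 m

h = 7.1 m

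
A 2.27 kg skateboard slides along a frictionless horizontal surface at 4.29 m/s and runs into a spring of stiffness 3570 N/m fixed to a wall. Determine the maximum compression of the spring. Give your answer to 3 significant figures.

At max compression the skateboard is momentarily at rest: ½mv² = ½kx²
x = v√(m/k) = 4.29 × √(2.27/3570) = 0.1082 m

x = 0.108 m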